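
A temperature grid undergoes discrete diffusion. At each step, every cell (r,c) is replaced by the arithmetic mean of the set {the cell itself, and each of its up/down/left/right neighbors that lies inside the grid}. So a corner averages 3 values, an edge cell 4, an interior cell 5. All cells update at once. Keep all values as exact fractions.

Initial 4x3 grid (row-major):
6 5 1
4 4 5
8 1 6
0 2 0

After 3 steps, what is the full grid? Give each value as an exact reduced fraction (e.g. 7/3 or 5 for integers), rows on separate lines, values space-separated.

After step 1:
  5 4 11/3
  11/2 19/5 4
  13/4 21/5 3
  10/3 3/4 8/3
After step 2:
  29/6 247/60 35/9
  351/80 43/10 217/60
  977/240 3 52/15
  22/9 219/80 77/36
After step 3:
  1067/240 617/144 523/135
  2111/480 4661/1200 2749/720
  1001/288 703/200 55/18
  3331/1080 2477/960 6007/2160

Answer: 1067/240 617/144 523/135
2111/480 4661/1200 2749/720
1001/288 703/200 55/18
3331/1080 2477/960 6007/2160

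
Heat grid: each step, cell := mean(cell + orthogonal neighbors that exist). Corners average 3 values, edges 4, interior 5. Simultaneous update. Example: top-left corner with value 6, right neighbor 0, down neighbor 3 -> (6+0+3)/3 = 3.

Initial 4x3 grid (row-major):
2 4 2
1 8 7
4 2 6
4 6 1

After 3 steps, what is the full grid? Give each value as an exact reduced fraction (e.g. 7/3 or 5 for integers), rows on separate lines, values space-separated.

After step 1:
  7/3 4 13/3
  15/4 22/5 23/4
  11/4 26/5 4
  14/3 13/4 13/3
After step 2:
  121/36 113/30 169/36
  397/120 231/50 1109/240
  491/120 98/25 1157/240
  32/9 349/80 139/36
After step 3:
  3757/1080 7399/1800 9419/2160
  13843/3600 24283/6000 33761/7200
  3347/900 4363/1000 31001/7200
  8647/2160 18839/4800 587/135

Answer: 3757/1080 7399/1800 9419/2160
13843/3600 24283/6000 33761/7200
3347/900 4363/1000 31001/7200
8647/2160 18839/4800 587/135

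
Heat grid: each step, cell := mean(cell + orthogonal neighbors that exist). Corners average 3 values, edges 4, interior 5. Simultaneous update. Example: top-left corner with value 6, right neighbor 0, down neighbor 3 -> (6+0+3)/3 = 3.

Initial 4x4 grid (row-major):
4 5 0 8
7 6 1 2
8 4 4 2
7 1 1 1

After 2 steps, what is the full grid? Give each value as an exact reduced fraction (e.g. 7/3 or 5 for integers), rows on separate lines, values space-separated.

After step 1:
  16/3 15/4 7/2 10/3
  25/4 23/5 13/5 13/4
  13/2 23/5 12/5 9/4
  16/3 13/4 7/4 4/3
After step 2:
  46/9 1031/240 791/240 121/36
  1361/240 109/25 327/100 343/120
  1361/240 427/100 68/25 277/120
  181/36 56/15 131/60 16/9

Answer: 46/9 1031/240 791/240 121/36
1361/240 109/25 327/100 343/120
1361/240 427/100 68/25 277/120
181/36 56/15 131/60 16/9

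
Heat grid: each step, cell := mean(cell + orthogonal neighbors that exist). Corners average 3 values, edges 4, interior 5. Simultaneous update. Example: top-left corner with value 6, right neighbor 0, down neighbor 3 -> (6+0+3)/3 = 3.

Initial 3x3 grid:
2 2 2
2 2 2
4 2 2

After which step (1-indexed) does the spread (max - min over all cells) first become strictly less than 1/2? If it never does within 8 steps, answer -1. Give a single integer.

Step 1: max=8/3, min=2, spread=2/3
Step 2: max=23/9, min=2, spread=5/9
Step 3: max=257/108, min=2, spread=41/108
  -> spread < 1/2 first at step 3
Step 4: max=15091/6480, min=371/180, spread=347/1296
Step 5: max=884537/388800, min=3757/1800, spread=2921/15552
Step 6: max=52484539/23328000, min=457483/216000, spread=24611/186624
Step 7: max=3118082033/1399680000, min=10376741/4860000, spread=207329/2239488
Step 8: max=185991552451/83980800000, min=557201599/259200000, spread=1746635/26873856

Answer: 3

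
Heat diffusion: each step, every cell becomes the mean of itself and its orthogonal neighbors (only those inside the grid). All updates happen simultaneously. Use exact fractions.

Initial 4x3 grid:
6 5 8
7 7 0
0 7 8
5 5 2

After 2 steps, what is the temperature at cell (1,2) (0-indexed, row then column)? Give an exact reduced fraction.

Answer: 293/60

Derivation:
Step 1: cell (1,2) = 23/4
Step 2: cell (1,2) = 293/60
Full grid after step 2:
  35/6 661/120 199/36
  419/80 557/100 293/60
  1109/240 487/100 51/10
  77/18 1109/240 14/3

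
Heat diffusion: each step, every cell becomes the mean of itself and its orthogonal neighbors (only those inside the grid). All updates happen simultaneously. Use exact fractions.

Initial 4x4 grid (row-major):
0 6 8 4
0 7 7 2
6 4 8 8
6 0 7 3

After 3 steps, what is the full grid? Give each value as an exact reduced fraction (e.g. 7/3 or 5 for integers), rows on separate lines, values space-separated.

Answer: 309/80 5597/1200 3871/720 739/135
3203/800 9559/2000 8239/1500 4051/720
9977/2400 24/5 11069/2000 6617/1200
151/36 11327/2400 4133/800 439/80

Derivation:
After step 1:
  2 21/4 25/4 14/3
  13/4 24/5 32/5 21/4
  4 5 34/5 21/4
  4 17/4 9/2 6
After step 2:
  7/2 183/40 677/120 97/18
  281/80 247/50 59/10 647/120
  65/16 497/100 559/100 233/40
  49/12 71/16 431/80 21/4
After step 3:
  309/80 5597/1200 3871/720 739/135
  3203/800 9559/2000 8239/1500 4051/720
  9977/2400 24/5 11069/2000 6617/1200
  151/36 11327/2400 4133/800 439/80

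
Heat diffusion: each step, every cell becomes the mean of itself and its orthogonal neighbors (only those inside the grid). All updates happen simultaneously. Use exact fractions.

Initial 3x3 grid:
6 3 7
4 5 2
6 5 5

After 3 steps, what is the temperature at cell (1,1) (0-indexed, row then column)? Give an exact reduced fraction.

Step 1: cell (1,1) = 19/5
Step 2: cell (1,1) = 243/50
Step 3: cell (1,1) = 13471/3000
Full grid after step 3:
  4999/1080 67741/14400 263/60
  70441/14400 13471/3000 21997/4800
  571/120 23047/4800 799/180

Answer: 13471/3000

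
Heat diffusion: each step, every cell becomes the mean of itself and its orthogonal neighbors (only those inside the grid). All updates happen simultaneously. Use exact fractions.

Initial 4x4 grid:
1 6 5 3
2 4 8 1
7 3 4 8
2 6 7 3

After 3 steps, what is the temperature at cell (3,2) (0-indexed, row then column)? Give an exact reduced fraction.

Answer: 501/100

Derivation:
Step 1: cell (3,2) = 5
Step 2: cell (3,2) = 43/8
Step 3: cell (3,2) = 501/100
Full grid after step 3:
  457/120 813/200 181/40 171/40
  1561/400 4393/1000 901/200 379/80
  5059/1200 4561/1000 5049/1000 1919/400
  1603/360 1441/300 501/100 125/24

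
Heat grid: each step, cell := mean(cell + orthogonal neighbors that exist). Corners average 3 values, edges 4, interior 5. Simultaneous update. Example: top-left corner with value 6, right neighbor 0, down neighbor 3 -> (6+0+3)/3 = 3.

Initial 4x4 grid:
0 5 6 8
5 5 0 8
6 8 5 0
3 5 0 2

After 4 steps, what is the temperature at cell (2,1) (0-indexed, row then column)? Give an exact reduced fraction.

Step 1: cell (2,1) = 29/5
Step 2: cell (2,1) = 9/2
Step 3: cell (2,1) = 13493/3000
Step 4: cell (2,1) = 380441/90000
Full grid after step 4:
  280727/64800 952787/216000 1023659/216000 30713/6480
  473881/108000 160921/36000 388531/90000 952259/216000
  493457/108000 380441/90000 5639/1440 758467/216000
  28891/6480 27977/6750 91649/27000 205057/64800

Answer: 380441/90000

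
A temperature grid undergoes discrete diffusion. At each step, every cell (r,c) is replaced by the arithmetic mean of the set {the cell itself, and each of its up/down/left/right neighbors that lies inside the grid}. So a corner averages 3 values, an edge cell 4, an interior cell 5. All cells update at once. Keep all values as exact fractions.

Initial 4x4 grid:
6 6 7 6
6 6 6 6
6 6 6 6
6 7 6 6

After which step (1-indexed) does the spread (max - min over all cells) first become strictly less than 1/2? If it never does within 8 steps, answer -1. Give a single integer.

Answer: 1

Derivation:
Step 1: max=19/3, min=6, spread=1/3
  -> spread < 1/2 first at step 1
Step 2: max=751/120, min=6, spread=31/120
Step 3: max=6691/1080, min=437/72, spread=17/135
Step 4: max=133163/21600, min=27391/4500, spread=8431/108000
Step 5: max=239167/38880, min=1977133/324000, spread=1493/30375
Step 6: max=178988953/29160000, min=990259/162000, spread=742333/29160000
Step 7: max=5367147031/874800000, min=356663801/58320000, spread=134297/6834375
Step 8: max=160892055961/26244000000, min=53536334899/8748000000, spread=1105669/102515625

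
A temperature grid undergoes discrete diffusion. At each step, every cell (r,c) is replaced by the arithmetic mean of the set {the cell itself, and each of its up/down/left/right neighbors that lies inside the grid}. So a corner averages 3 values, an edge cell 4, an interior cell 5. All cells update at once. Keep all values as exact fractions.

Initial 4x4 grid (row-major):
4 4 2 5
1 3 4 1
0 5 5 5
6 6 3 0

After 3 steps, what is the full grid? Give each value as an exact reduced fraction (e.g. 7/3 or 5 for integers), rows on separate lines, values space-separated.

Answer: 179/60 3707/1200 12209/3600 691/216
1189/400 1687/500 9869/3000 6067/1800
1397/400 711/200 2753/750 5803/1800
451/120 2383/600 6493/1800 923/270

Derivation:
After step 1:
  3 13/4 15/4 8/3
  2 17/5 3 15/4
  3 19/5 22/5 11/4
  4 5 7/2 8/3
After step 2:
  11/4 67/20 19/6 61/18
  57/20 309/100 183/50 73/24
  16/5 98/25 349/100 407/120
  4 163/40 467/120 107/36
After step 3:
  179/60 3707/1200 12209/3600 691/216
  1189/400 1687/500 9869/3000 6067/1800
  1397/400 711/200 2753/750 5803/1800
  451/120 2383/600 6493/1800 923/270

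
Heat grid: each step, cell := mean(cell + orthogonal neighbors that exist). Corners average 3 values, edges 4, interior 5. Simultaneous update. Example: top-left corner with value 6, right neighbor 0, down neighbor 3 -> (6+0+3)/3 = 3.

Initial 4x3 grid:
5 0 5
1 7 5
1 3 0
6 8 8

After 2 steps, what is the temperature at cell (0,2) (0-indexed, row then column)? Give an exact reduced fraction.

Answer: 71/18

Derivation:
Step 1: cell (0,2) = 10/3
Step 2: cell (0,2) = 71/18
Full grid after step 2:
  13/4 767/240 71/18
  229/80 19/5 887/240
  301/80 4 1043/240
  14/3 1223/240 187/36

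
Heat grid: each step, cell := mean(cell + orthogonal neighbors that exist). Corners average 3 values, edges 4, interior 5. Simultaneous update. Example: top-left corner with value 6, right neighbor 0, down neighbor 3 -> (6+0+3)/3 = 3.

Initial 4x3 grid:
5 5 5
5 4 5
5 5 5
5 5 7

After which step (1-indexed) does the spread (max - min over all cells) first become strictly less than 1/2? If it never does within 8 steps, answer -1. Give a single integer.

Step 1: max=17/3, min=19/4, spread=11/12
Step 2: max=50/9, min=477/100, spread=707/900
Step 3: max=11503/2160, min=23189/4800, spread=21359/43200
  -> spread < 1/2 first at step 3
Step 4: max=170783/32400, min=209449/43200, spread=10957/25920
Step 5: max=20201309/3888000, min=12658781/2592000, spread=97051/311040
Step 6: max=1204589281/233280000, min=761675179/155520000, spread=4966121/18662400
Step 7: max=71810999579/13996800000, min=45924699761/9331200000, spread=46783199/223948800
Step 8: max=4291863854761/839808000000, min=2764212989299/559872000000, spread=2328709933/13436928000

Answer: 3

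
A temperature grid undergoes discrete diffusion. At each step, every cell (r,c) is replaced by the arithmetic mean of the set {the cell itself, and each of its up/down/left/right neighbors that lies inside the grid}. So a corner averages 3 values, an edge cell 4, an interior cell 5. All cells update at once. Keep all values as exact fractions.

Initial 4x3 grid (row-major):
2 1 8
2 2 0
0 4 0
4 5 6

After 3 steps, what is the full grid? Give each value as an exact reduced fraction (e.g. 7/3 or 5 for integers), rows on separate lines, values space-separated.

After step 1:
  5/3 13/4 3
  3/2 9/5 5/2
  5/2 11/5 5/2
  3 19/4 11/3
After step 2:
  77/36 583/240 35/12
  28/15 9/4 49/20
  23/10 11/4 163/60
  41/12 817/240 131/36
After step 3:
  4633/2160 7009/2880 1871/720
  77/36 2819/1200 31/12
  31/12 3221/1200 26/9
  2189/720 9511/2880 7027/2160

Answer: 4633/2160 7009/2880 1871/720
77/36 2819/1200 31/12
31/12 3221/1200 26/9
2189/720 9511/2880 7027/2160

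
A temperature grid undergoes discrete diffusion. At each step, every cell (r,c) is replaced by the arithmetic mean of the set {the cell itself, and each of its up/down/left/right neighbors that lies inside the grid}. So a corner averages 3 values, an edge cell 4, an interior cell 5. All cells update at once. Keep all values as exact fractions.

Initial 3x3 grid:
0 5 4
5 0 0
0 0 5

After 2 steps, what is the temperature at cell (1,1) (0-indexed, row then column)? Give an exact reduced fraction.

Answer: 9/5

Derivation:
Step 1: cell (1,1) = 2
Step 2: cell (1,1) = 9/5
Full grid after step 2:
  41/18 127/48 5/2
  33/16 9/5 107/48
  25/18 79/48 31/18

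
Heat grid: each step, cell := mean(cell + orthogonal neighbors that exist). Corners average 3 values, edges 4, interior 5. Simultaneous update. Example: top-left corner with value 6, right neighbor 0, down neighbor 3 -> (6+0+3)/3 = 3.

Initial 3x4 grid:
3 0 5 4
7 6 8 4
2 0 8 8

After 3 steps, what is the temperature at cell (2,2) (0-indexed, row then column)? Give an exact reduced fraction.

Step 1: cell (2,2) = 6
Step 2: cell (2,2) = 343/60
Step 3: cell (2,2) = 4853/900
Full grid after step 3:
  8177/2160 29969/7200 33449/7200 10967/2160
  28529/7200 26027/6000 10359/2000 833/150
  1427/360 1833/400 4853/900 3193/540

Answer: 4853/900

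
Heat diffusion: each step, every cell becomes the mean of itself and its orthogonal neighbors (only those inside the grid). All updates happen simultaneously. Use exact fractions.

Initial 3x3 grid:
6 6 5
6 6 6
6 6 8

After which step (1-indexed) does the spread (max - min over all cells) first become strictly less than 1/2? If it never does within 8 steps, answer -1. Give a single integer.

Step 1: max=20/3, min=17/3, spread=1
Step 2: max=233/36, min=281/48, spread=89/144
Step 3: max=2723/432, min=853/144, spread=41/108
  -> spread < 1/2 first at step 3
Step 4: max=161677/25920, min=5731/960, spread=347/1296
Step 5: max=9621299/1555200, min=3109733/518400, spread=2921/15552
Step 6: max=574669453/93312000, min=187454651/31104000, spread=24611/186624
Step 7: max=34360624691/5598720000, min=3760255799/622080000, spread=207329/2239488
Step 8: max=2057082939277/335923200000, min=678416667259/111974400000, spread=1746635/26873856

Answer: 3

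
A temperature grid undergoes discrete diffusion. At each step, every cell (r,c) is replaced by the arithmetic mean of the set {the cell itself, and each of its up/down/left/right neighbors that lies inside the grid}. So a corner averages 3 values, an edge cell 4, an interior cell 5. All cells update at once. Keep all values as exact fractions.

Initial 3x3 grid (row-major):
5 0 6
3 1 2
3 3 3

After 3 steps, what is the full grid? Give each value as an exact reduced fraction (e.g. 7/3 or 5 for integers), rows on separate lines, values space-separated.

After step 1:
  8/3 3 8/3
  3 9/5 3
  3 5/2 8/3
After step 2:
  26/9 38/15 26/9
  157/60 133/50 38/15
  17/6 299/120 49/18
After step 3:
  1447/540 4937/1800 358/135
  9899/3600 2567/1000 2431/900
  953/360 19273/7200 2789/1080

Answer: 1447/540 4937/1800 358/135
9899/3600 2567/1000 2431/900
953/360 19273/7200 2789/1080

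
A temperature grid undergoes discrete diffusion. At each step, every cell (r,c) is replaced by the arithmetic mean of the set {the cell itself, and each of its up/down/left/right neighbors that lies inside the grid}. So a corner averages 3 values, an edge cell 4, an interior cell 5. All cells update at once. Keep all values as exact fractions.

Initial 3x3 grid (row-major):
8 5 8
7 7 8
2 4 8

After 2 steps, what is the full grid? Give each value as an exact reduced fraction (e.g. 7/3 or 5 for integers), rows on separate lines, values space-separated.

Answer: 59/9 403/60 29/4
29/5 161/25 1657/240
187/36 449/80 59/9

Derivation:
After step 1:
  20/3 7 7
  6 31/5 31/4
  13/3 21/4 20/3
After step 2:
  59/9 403/60 29/4
  29/5 161/25 1657/240
  187/36 449/80 59/9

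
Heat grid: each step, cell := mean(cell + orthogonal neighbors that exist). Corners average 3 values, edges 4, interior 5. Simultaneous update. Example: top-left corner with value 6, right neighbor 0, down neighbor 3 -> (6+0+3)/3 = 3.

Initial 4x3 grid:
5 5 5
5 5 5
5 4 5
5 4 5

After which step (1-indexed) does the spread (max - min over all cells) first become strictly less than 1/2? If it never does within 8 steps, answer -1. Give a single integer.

Answer: 2

Derivation:
Step 1: max=5, min=9/2, spread=1/2
Step 2: max=5, min=553/120, spread=47/120
  -> spread < 1/2 first at step 2
Step 3: max=1983/400, min=33419/7200, spread=91/288
Step 4: max=11827/2400, min=2020801/432000, spread=108059/432000
Step 5: max=2357341/480000, min=121736339/25920000, spread=222403/1036800
Step 6: max=422639357/86400000, min=7335274201/1555200000, spread=10889369/62208000
Step 7: max=25287808463/5184000000, min=441415544459/93312000000, spread=110120063/746496000
Step 8: max=504434672839/103680000000, min=26556640483681/5598720000000, spread=5462654797/44789760000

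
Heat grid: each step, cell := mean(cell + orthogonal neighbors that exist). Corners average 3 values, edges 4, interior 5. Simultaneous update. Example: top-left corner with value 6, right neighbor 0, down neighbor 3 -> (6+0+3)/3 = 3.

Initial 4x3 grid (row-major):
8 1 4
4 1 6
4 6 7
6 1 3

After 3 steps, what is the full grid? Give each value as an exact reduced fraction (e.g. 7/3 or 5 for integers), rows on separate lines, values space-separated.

After step 1:
  13/3 7/2 11/3
  17/4 18/5 9/2
  5 19/5 11/2
  11/3 4 11/3
After step 2:
  145/36 151/40 35/9
  1031/240 393/100 259/60
  1003/240 219/50 131/30
  38/9 227/60 79/18
After step 3:
  8711/2160 9373/2400 4313/1080
  29579/7200 8279/2000 3713/900
  30739/7200 24767/6000 15707/3600
  8773/2160 15097/3600 2257/540

Answer: 8711/2160 9373/2400 4313/1080
29579/7200 8279/2000 3713/900
30739/7200 24767/6000 15707/3600
8773/2160 15097/3600 2257/540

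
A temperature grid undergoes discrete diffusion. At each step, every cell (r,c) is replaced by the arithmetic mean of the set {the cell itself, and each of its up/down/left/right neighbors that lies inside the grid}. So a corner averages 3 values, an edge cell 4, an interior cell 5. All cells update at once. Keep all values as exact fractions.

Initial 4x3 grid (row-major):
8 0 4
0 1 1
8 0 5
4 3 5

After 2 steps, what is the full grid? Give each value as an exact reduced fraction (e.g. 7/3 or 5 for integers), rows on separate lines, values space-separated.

After step 1:
  8/3 13/4 5/3
  17/4 2/5 11/4
  3 17/5 11/4
  5 3 13/3
After step 2:
  61/18 479/240 23/9
  619/240 281/100 227/120
  313/80 251/100 397/120
  11/3 59/15 121/36

Answer: 61/18 479/240 23/9
619/240 281/100 227/120
313/80 251/100 397/120
11/3 59/15 121/36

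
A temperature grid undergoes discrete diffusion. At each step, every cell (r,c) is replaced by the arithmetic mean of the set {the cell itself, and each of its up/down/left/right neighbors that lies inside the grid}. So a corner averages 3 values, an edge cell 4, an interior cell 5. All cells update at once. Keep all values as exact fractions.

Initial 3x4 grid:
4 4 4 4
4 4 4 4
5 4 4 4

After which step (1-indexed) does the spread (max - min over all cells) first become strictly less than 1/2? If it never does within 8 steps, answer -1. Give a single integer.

Step 1: max=13/3, min=4, spread=1/3
  -> spread < 1/2 first at step 1
Step 2: max=77/18, min=4, spread=5/18
Step 3: max=905/216, min=4, spread=41/216
Step 4: max=107897/25920, min=4, spread=4217/25920
Step 5: max=6429949/1555200, min=28879/7200, spread=38417/311040
Step 6: max=384448211/93312000, min=578597/144000, spread=1903471/18662400
Step 7: max=22995869089/5598720000, min=17395759/4320000, spread=18038617/223948800
Step 8: max=1376960982851/335923200000, min=1568126759/388800000, spread=883978523/13436928000

Answer: 1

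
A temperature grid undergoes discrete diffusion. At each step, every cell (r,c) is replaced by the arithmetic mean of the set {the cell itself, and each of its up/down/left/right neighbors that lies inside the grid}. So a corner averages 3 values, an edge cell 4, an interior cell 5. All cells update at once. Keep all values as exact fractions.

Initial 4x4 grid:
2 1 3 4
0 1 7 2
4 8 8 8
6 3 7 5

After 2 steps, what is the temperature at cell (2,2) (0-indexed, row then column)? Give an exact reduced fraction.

Step 1: cell (2,2) = 38/5
Step 2: cell (2,2) = 281/50
Full grid after step 2:
  3/2 99/40 127/40 4
  213/80 159/50 121/25 91/20
  923/240 263/50 281/50 379/60
  89/18 1253/240 1561/240 109/18

Answer: 281/50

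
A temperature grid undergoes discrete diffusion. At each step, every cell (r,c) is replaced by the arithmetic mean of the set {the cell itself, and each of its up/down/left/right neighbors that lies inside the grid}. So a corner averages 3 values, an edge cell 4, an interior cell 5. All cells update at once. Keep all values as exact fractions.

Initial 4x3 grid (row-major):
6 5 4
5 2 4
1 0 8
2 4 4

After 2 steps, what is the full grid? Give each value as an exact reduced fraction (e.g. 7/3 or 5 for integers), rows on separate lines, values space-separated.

Answer: 157/36 1027/240 157/36
421/120 369/100 481/120
65/24 147/50 101/24
41/18 79/24 71/18

Derivation:
After step 1:
  16/3 17/4 13/3
  7/2 16/5 9/2
  2 3 4
  7/3 5/2 16/3
After step 2:
  157/36 1027/240 157/36
  421/120 369/100 481/120
  65/24 147/50 101/24
  41/18 79/24 71/18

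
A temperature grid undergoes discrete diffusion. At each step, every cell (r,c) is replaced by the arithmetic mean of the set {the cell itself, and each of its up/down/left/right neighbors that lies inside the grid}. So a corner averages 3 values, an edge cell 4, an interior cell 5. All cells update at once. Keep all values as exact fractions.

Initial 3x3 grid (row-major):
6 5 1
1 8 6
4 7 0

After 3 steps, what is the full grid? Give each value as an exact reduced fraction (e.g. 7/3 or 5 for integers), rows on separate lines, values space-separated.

Answer: 3293/720 5449/1200 3173/720
22021/4800 27431/6000 63463/14400
1639/360 65263/14400 4777/1080

Derivation:
After step 1:
  4 5 4
  19/4 27/5 15/4
  4 19/4 13/3
After step 2:
  55/12 23/5 17/4
  363/80 473/100 1049/240
  9/2 1109/240 77/18
After step 3:
  3293/720 5449/1200 3173/720
  22021/4800 27431/6000 63463/14400
  1639/360 65263/14400 4777/1080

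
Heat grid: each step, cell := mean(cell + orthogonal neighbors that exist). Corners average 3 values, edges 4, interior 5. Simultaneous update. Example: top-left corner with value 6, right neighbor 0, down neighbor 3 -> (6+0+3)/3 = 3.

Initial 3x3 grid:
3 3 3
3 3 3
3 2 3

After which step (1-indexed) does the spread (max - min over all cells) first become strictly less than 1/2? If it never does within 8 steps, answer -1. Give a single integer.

Answer: 1

Derivation:
Step 1: max=3, min=8/3, spread=1/3
  -> spread < 1/2 first at step 1
Step 2: max=3, min=653/240, spread=67/240
Step 3: max=593/200, min=6043/2160, spread=1807/10800
Step 4: max=15839/5400, min=2434037/864000, spread=33401/288000
Step 5: max=1576609/540000, min=22098067/7776000, spread=3025513/38880000
Step 6: max=83644051/28800000, min=8866273133/3110400000, spread=53531/995328
Step 7: max=22536883949/7776000000, min=533839074151/186624000000, spread=450953/11943936
Step 8: max=2698351389481/933120000000, min=32083416439397/11197440000000, spread=3799043/143327232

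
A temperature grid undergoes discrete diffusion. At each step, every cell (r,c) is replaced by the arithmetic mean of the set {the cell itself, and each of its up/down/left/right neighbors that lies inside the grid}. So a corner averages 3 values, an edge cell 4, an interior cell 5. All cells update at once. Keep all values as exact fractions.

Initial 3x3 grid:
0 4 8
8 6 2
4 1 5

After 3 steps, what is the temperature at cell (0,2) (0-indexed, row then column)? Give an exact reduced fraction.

Step 1: cell (0,2) = 14/3
Step 2: cell (0,2) = 173/36
Step 3: cell (0,2) = 9607/2160
Full grid after step 3:
  194/45 32347/7200 9607/2160
  31247/7200 25303/6000 62869/14400
  4441/1080 827/200 8617/2160

Answer: 9607/2160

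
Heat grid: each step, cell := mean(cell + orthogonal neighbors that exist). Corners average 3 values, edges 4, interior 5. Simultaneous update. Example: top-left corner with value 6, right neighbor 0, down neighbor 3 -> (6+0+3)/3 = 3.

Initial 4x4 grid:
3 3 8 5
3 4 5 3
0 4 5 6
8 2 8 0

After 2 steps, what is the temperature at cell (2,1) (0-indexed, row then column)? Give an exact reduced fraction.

Answer: 433/100

Derivation:
Step 1: cell (2,1) = 3
Step 2: cell (2,1) = 433/100
Full grid after step 2:
  10/3 331/80 241/48 46/9
  261/80 94/25 122/25 223/48
  151/48 433/100 417/100 1111/240
  151/36 187/48 1171/240 143/36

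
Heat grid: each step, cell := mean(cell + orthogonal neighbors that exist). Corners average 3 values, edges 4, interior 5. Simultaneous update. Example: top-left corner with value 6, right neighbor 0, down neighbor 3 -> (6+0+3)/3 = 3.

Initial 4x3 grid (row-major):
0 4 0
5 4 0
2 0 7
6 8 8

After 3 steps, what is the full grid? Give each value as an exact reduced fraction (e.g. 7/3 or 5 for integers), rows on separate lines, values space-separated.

Answer: 463/180 4367/1800 2473/1080
917/300 8677/3000 10879/3600
3451/900 2087/500 15029/3600
5131/1080 11921/2400 2863/540

Derivation:
After step 1:
  3 2 4/3
  11/4 13/5 11/4
  13/4 21/5 15/4
  16/3 11/2 23/3
After step 2:
  31/12 67/30 73/36
  29/10 143/50 313/120
  233/60 193/50 551/120
  169/36 227/40 203/36
After step 3:
  463/180 4367/1800 2473/1080
  917/300 8677/3000 10879/3600
  3451/900 2087/500 15029/3600
  5131/1080 11921/2400 2863/540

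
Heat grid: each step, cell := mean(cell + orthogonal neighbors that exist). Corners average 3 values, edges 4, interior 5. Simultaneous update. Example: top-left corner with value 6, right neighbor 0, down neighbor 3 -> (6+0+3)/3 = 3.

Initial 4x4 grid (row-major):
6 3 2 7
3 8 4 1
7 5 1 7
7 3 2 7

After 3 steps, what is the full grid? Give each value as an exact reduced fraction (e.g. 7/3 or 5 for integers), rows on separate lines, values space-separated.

After step 1:
  4 19/4 4 10/3
  6 23/5 16/5 19/4
  11/2 24/5 19/5 4
  17/3 17/4 13/4 16/3
After step 2:
  59/12 347/80 917/240 145/36
  201/40 467/100 407/100 917/240
  659/120 459/100 381/100 1073/240
  185/36 539/120 499/120 151/36
After step 3:
  3427/720 3549/800 29261/7200 4201/1080
  6031/1200 9077/2000 2423/600 29501/7200
  18221/3600 1729/375 25319/6000 29333/7200
  1361/270 16541/3600 14989/3600 9233/2160

Answer: 3427/720 3549/800 29261/7200 4201/1080
6031/1200 9077/2000 2423/600 29501/7200
18221/3600 1729/375 25319/6000 29333/7200
1361/270 16541/3600 14989/3600 9233/2160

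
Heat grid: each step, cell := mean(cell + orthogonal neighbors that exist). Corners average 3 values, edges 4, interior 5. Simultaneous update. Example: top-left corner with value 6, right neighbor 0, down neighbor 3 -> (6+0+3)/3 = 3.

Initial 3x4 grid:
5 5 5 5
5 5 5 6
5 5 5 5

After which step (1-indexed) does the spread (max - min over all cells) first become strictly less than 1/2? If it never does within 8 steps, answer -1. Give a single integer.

Step 1: max=16/3, min=5, spread=1/3
  -> spread < 1/2 first at step 1
Step 2: max=1267/240, min=5, spread=67/240
Step 3: max=11237/2160, min=5, spread=437/2160
Step 4: max=4477531/864000, min=5009/1000, spread=29951/172800
Step 5: max=40095821/7776000, min=16954/3375, spread=206761/1555200
Step 6: max=16008195571/3110400000, min=27165671/5400000, spread=14430763/124416000
Step 7: max=958227741689/186624000000, min=2177652727/432000000, spread=139854109/1492992000
Step 8: max=57409671890251/11197440000000, min=196251228977/38880000000, spread=7114543559/89579520000

Answer: 1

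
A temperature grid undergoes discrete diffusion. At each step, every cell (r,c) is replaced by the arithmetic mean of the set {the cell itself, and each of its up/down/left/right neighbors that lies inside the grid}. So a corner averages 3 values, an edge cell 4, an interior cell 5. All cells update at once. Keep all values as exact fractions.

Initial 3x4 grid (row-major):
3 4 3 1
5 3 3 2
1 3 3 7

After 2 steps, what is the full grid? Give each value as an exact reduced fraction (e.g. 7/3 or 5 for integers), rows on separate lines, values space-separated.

Answer: 41/12 17/5 27/10 8/3
17/5 303/100 82/25 241/80
17/6 131/40 133/40 15/4

Derivation:
After step 1:
  4 13/4 11/4 2
  3 18/5 14/5 13/4
  3 5/2 4 4
After step 2:
  41/12 17/5 27/10 8/3
  17/5 303/100 82/25 241/80
  17/6 131/40 133/40 15/4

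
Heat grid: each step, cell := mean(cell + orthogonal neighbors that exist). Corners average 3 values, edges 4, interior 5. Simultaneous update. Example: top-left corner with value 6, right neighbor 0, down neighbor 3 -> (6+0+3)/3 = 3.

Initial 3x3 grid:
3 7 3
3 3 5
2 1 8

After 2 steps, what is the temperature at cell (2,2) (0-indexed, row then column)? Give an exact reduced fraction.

Step 1: cell (2,2) = 14/3
Step 2: cell (2,2) = 155/36
Full grid after step 2:
  133/36 257/60 55/12
  773/240 94/25 1093/240
  11/4 419/120 155/36

Answer: 155/36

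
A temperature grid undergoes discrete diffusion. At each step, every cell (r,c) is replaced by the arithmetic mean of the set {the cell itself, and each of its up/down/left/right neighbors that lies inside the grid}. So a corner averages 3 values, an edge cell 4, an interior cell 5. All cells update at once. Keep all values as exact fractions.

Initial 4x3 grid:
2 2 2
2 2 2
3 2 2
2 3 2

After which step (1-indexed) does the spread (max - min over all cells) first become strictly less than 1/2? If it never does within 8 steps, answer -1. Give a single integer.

Answer: 2

Derivation:
Step 1: max=8/3, min=2, spread=2/3
Step 2: max=193/80, min=2, spread=33/80
  -> spread < 1/2 first at step 2
Step 3: max=5179/2160, min=2, spread=859/2160
Step 4: max=300803/129600, min=3679/1800, spread=7183/25920
Step 5: max=17891077/7776000, min=222211/108000, spread=378377/1555200
Step 6: max=1058781623/466560000, min=2249789/1080000, spread=3474911/18662400
Step 7: max=63070000357/27993600000, min=203853989/97200000, spread=174402061/1119744000
Step 8: max=3756516566063/1679616000000, min=24639816727/11664000000, spread=1667063659/13436928000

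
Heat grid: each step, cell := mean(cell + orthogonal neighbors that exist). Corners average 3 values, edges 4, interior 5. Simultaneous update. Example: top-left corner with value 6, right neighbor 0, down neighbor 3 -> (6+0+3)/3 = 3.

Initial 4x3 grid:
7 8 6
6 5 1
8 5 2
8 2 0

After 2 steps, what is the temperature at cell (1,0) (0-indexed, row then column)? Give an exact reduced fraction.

Step 1: cell (1,0) = 13/2
Step 2: cell (1,0) = 101/16
Full grid after step 2:
  20/3 47/8 5
  101/16 259/50 31/8
  473/80 219/50 337/120
  11/2 929/240 85/36

Answer: 101/16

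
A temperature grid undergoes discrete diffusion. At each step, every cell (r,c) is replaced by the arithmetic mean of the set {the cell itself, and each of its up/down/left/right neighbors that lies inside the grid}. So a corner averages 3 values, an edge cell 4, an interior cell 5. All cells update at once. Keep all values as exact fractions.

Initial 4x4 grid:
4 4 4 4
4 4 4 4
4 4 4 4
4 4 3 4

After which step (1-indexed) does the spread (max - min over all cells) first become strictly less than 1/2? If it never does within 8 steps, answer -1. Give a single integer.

Answer: 1

Derivation:
Step 1: max=4, min=11/3, spread=1/3
  -> spread < 1/2 first at step 1
Step 2: max=4, min=449/120, spread=31/120
Step 3: max=4, min=4109/1080, spread=211/1080
Step 4: max=4, min=415157/108000, spread=16843/108000
Step 5: max=35921/9000, min=3749357/972000, spread=130111/972000
Step 6: max=2152841/540000, min=112997633/29160000, spread=3255781/29160000
Step 7: max=2148893/540000, min=3398846309/874800000, spread=82360351/874800000
Step 8: max=386293559/97200000, min=102224683109/26244000000, spread=2074577821/26244000000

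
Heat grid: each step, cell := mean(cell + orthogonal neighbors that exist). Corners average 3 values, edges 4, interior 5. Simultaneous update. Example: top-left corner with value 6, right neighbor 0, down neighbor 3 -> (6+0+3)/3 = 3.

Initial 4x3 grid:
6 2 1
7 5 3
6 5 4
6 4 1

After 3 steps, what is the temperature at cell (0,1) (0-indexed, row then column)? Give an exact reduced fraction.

Answer: 3173/800

Derivation:
Step 1: cell (0,1) = 7/2
Step 2: cell (0,1) = 149/40
Step 3: cell (0,1) = 3173/800
Full grid after step 3:
  1669/360 3173/800 148/45
  377/75 1059/250 529/150
  4609/900 13363/3000 1103/300
  2687/540 15571/3600 451/120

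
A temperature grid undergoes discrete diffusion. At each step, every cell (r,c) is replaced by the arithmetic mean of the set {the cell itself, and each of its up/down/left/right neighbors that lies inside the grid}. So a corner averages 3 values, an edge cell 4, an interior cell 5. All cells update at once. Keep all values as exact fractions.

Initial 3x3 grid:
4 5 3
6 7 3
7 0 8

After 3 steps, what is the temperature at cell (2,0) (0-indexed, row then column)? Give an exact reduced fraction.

Answer: 5251/1080

Derivation:
Step 1: cell (2,0) = 13/3
Step 2: cell (2,0) = 95/18
Step 3: cell (2,0) = 5251/1080
Full grid after step 3:
  1163/240 69659/14400 592/135
  1156/225 13829/3000 67309/14400
  5251/1080 11789/2400 9667/2160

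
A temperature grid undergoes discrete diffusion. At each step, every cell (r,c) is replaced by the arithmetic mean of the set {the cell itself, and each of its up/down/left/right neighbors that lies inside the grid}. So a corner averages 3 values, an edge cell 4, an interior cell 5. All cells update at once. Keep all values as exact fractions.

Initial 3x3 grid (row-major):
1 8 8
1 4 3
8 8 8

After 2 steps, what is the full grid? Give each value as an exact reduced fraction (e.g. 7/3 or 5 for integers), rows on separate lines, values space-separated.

Answer: 145/36 1183/240 52/9
173/40 263/50 1393/240
97/18 119/20 229/36

Derivation:
After step 1:
  10/3 21/4 19/3
  7/2 24/5 23/4
  17/3 7 19/3
After step 2:
  145/36 1183/240 52/9
  173/40 263/50 1393/240
  97/18 119/20 229/36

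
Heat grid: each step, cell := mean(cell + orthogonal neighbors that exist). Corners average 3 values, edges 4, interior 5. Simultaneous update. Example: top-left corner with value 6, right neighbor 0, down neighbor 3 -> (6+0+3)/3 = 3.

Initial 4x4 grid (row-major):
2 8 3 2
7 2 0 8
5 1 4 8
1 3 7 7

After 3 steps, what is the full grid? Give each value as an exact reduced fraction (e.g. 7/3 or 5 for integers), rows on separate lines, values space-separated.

After step 1:
  17/3 15/4 13/4 13/3
  4 18/5 17/5 9/2
  7/2 3 4 27/4
  3 3 21/4 22/3
After step 2:
  161/36 61/15 221/60 145/36
  503/120 71/20 15/4 1139/240
  27/8 171/50 112/25 271/48
  19/6 57/16 235/48 58/9
After step 3:
  4583/1080 2839/720 559/144 8969/2160
  1403/360 11387/3000 24251/6000 6541/1440
  2123/600 1471/400 2663/600 38369/7200
  485/144 3009/800 34889/7200 1223/216

Answer: 4583/1080 2839/720 559/144 8969/2160
1403/360 11387/3000 24251/6000 6541/1440
2123/600 1471/400 2663/600 38369/7200
485/144 3009/800 34889/7200 1223/216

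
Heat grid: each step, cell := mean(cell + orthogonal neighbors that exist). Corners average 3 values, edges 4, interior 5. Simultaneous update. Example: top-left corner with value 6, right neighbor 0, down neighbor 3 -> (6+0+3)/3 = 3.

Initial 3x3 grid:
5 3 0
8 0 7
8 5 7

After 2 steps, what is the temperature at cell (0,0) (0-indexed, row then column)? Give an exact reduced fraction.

Answer: 151/36

Derivation:
Step 1: cell (0,0) = 16/3
Step 2: cell (0,0) = 151/36
Full grid after step 2:
  151/36 229/60 53/18
  1331/240 407/100 533/120
  23/4 86/15 89/18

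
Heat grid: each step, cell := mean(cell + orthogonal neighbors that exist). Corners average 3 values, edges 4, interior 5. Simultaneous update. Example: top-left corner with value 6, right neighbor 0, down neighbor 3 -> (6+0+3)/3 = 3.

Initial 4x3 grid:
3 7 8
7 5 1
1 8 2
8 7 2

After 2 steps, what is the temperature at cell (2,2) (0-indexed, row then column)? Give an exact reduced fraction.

Step 1: cell (2,2) = 13/4
Step 2: cell (2,2) = 931/240
Full grid after step 2:
  185/36 447/80 181/36
  319/60 479/100 1091/240
  299/60 257/50 931/240
  211/36 397/80 79/18

Answer: 931/240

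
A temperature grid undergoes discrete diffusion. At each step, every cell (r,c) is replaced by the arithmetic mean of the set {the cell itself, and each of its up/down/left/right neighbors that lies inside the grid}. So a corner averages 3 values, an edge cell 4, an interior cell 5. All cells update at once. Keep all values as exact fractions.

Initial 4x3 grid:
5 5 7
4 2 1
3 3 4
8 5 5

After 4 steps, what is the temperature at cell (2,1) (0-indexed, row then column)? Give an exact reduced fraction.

Answer: 490901/120000

Derivation:
Step 1: cell (2,1) = 17/5
Step 2: cell (2,1) = 97/25
Step 3: cell (2,1) = 1003/250
Step 4: cell (2,1) = 490901/120000
Full grid after step 4:
  528113/129600 384253/96000 510163/129600
  438059/108000 157517/40000 833243/216000
  456229/108000 490901/120000 858583/216000
  577423/129600 1251229/288000 544973/129600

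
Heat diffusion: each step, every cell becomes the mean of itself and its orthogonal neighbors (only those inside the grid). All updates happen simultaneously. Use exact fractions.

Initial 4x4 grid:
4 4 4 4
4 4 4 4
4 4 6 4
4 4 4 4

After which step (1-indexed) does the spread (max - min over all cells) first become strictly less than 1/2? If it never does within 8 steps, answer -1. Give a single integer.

Step 1: max=9/2, min=4, spread=1/2
Step 2: max=111/25, min=4, spread=11/25
  -> spread < 1/2 first at step 2
Step 3: max=5167/1200, min=4, spread=367/1200
Step 4: max=23171/5400, min=1213/300, spread=1337/5400
Step 5: max=689669/162000, min=36469/9000, spread=33227/162000
Step 6: max=20654327/4860000, min=220049/54000, spread=849917/4860000
Step 7: max=616914347/145800000, min=3308533/810000, spread=21378407/145800000
Step 8: max=18462462371/4374000000, min=995688343/243000000, spread=540072197/4374000000

Answer: 2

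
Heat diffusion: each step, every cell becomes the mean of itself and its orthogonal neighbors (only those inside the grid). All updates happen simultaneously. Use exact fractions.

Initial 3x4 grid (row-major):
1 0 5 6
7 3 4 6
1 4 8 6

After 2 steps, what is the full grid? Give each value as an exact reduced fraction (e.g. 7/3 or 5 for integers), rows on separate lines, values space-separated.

After step 1:
  8/3 9/4 15/4 17/3
  3 18/5 26/5 11/2
  4 4 11/2 20/3
After step 2:
  95/36 46/15 253/60 179/36
  199/60 361/100 471/100 691/120
  11/3 171/40 641/120 53/9

Answer: 95/36 46/15 253/60 179/36
199/60 361/100 471/100 691/120
11/3 171/40 641/120 53/9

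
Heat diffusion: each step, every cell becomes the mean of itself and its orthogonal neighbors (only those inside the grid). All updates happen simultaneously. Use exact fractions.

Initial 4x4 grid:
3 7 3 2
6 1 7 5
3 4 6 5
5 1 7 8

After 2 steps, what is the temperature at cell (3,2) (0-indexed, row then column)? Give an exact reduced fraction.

Step 1: cell (3,2) = 11/2
Step 2: cell (3,2) = 1333/240
Full grid after step 2:
  145/36 223/48 959/240 77/18
  217/48 383/100 247/50 1109/240
  55/16 451/100 247/50 1393/240
  47/12 63/16 1333/240 109/18

Answer: 1333/240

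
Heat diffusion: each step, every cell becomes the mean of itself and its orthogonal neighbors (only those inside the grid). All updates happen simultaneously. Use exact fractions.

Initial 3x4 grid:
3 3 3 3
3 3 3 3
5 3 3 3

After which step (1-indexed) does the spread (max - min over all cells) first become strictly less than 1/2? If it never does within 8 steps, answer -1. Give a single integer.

Answer: 3

Derivation:
Step 1: max=11/3, min=3, spread=2/3
Step 2: max=32/9, min=3, spread=5/9
Step 3: max=365/108, min=3, spread=41/108
  -> spread < 1/2 first at step 3
Step 4: max=43097/12960, min=3, spread=4217/12960
Step 5: max=2541949/777600, min=10879/3600, spread=38417/155520
Step 6: max=151168211/46656000, min=218597/72000, spread=1903471/9331200
Step 7: max=8999069089/2799360000, min=6595759/2160000, spread=18038617/111974400
Step 8: max=537152982851/167961600000, min=596126759/194400000, spread=883978523/6718464000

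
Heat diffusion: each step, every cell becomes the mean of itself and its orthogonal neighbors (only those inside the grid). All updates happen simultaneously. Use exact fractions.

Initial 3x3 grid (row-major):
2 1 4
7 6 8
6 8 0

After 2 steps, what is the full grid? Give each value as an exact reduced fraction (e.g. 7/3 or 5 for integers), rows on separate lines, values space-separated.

After step 1:
  10/3 13/4 13/3
  21/4 6 9/2
  7 5 16/3
After step 2:
  71/18 203/48 145/36
  259/48 24/5 121/24
  23/4 35/6 89/18

Answer: 71/18 203/48 145/36
259/48 24/5 121/24
23/4 35/6 89/18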